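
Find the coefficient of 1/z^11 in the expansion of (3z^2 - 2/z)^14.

-344064

General term: C(14,j)·(3z^2)^j·(-2/z)^(14-j), with z-exponent 2j − 1(14−j) = 3j − 14.
Set 3j − 14 = -11: j = 1.
C(14,1) = 14; 3^1 = 3; (-2)^13 = -8192.
Coefficient = 14 · 3 · (-8192) = -344064.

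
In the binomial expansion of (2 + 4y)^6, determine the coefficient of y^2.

3840

The general term is C(6,j)·(2)^j·(4y)^(6-j); the y^2 term has j = 4.
C(6,4) = 15.
Coefficient = C(6,4) · 2^4 · 4^2 = 15 · 16 · 16 = 3840.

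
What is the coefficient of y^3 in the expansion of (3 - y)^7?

The general term is C(7,j)·(3)^j·(-y)^(7-j); the y^3 term has j = 4.
C(7,4) = 35.
Coefficient = C(7,4) · 3^4 · (-1)^3 = 35 · 81 · (-1) = -2835.

-2835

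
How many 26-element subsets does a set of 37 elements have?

854992152

C(37,26) = C(37,11) by symmetry.
C(37,11) = (37·36·35·34·33·32·31·30·29·28·27) / 11! = 34128550732953600 / 39916800 = 854992152.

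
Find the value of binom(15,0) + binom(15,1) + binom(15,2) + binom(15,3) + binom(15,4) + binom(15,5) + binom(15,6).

1 + 15 + 105 + 455 + 1365 + 3003 + 5005 = 9949.

9949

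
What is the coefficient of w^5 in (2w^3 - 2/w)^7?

General term: C(7,j)·(2w^3)^j·(-2/w)^(7-j), with w-exponent 3j − 1(7−j) = 4j − 7.
Set 4j − 7 = 5: j = 3.
C(7,3) = 35; 2^3 = 8; (-2)^4 = 16.
Coefficient = 35 · 8 · 16 = 4480.

4480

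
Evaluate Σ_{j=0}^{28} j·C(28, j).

3758096384

Since j·C(28,j) = 28·C(27,j−1), the sum is 28·2^27 = 28·134217728 = 3758096384.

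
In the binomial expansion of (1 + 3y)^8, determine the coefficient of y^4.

5670

The general term is C(8,j)·(1)^j·(3y)^(8-j); the y^4 term has j = 4.
C(8,4) = 70.
Coefficient = C(8,4) · 3^4 = 70 · 81 = 5670.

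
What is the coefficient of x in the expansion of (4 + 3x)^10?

The general term is C(10,j)·(4)^j·(3x)^(10-j); the x^1 term has j = 9.
C(10,9) = 10.
Coefficient = C(10,9) · 4^9 · 3^1 = 10 · 262144 · 3 = 7864320.

7864320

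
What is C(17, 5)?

C(17,5) = (17·16·15·14·13) / 5! = 742560 / 120 = 6188.

6188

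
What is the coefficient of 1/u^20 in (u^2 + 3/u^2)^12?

General term: C(12,j)·(u^2)^j·(3/u^2)^(12-j), with u-exponent 2j − 2(12−j) = 4j − 24.
Set 4j − 24 = -20: j = 1.
C(12,1) = 12; 1^1 = 1; 3^11 = 177147.
Coefficient = 12 · 1 · 177147 = 2125764.

2125764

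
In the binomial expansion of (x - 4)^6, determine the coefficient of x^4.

The general term is C(6,j)·(x)^j·(-4)^(6-j); the x^4 term has j = 4.
C(6,4) = 15.
Coefficient = C(6,4) · (-4)^2 = 15 · 16 = 240.

240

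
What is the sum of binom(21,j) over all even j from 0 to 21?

1048576

Even-j terms of row 21 sum to 2^20 = 1048576.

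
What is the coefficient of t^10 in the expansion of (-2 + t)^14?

16016

The general term is C(14,j)·(-2)^j·(t)^(14-j); the t^10 term has j = 4.
C(14,4) = 1001.
Coefficient = C(14,4) · (-2)^4 = 1001 · 16 = 16016.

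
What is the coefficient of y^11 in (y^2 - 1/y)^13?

General term: C(13,j)·(y^2)^j·(-1/y)^(13-j), with y-exponent 2j − 1(13−j) = 3j − 13.
Set 3j − 13 = 11: j = 8.
C(13,8) = 1287; 1^8 = 1; (-1)^5 = -1.
Coefficient = 1287 · 1 · (-1) = -1287.

-1287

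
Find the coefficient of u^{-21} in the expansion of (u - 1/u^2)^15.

General term: C(15,j)·(u)^j·(-1/u^2)^(15-j), with u-exponent 1j − 2(15−j) = 3j − 30.
Set 3j − 30 = -21: j = 3.
C(15,3) = 455; 1^3 = 1; (-1)^12 = 1.
Coefficient = 455 · 1 · 1 = 455.

455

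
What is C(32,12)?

C(32,12) = (32·31·30·29·28·27·26·25·24·23·22·21) / 12! = 108155131628544000 / 479001600 = 225792840.

225792840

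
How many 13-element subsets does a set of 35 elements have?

C(35,13) = (35·34·33·32·31·30·29·28·27·26·25·24·23) / 13! = 9193186188426240000 / 6227020800 = 1476337800.

1476337800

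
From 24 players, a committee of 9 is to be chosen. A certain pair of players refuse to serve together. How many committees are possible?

1136960

All 9-subsets: C(24,9) = 1307504. Those containing both fixed elements: C(22,7) = 170544.
1307504 − 170544 = 1136960.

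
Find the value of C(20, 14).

38760

C(20,14) = C(20,6) by symmetry.
C(20,6) = (20·19·18·17·16·15) / 6! = 27907200 / 720 = 38760.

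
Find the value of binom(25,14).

C(25,14) = C(25,11) by symmetry.
C(25,11) = (25·24·23·22·21·20·19·18·17·16·15) / 11! = 177925144320000 / 39916800 = 4457400.

4457400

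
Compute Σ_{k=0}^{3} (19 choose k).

1 + 19 + 171 + 969 = 1160.

1160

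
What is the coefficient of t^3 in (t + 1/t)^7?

21

General term: C(7,j)·(t)^j·(1/t)^(7-j), with t-exponent 1j − 1(7−j) = 2j − 7.
Set 2j − 7 = 3: j = 5.
C(7,5) = 21; 1^5 = 1; 1^2 = 1.
Coefficient = 21 · 1 · 1 = 21.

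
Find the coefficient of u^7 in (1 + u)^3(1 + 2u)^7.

Coefficient of u^7 = Σ_{j} C(3,j)·1^j·C(7,7-j)·2^(7-j) for j from 0 to 3.
= 128 + 1344 + 2016 + 560 = 4048.

4048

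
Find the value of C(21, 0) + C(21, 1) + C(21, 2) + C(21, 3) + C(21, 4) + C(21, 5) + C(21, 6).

82160

1 + 21 + 210 + 1330 + 5985 + 20349 + 54264 = 82160.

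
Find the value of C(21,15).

C(21,15) = C(21,6) by symmetry.
C(21,6) = (21·20·19·18·17·16) / 6! = 39070080 / 720 = 54264.

54264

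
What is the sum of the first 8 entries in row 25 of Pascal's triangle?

1 + 25 + 300 + 2300 + 12650 + 53130 + 177100 + 480700 = 726206.

726206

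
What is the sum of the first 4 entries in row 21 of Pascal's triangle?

1562

1 + 21 + 210 + 1330 = 1562.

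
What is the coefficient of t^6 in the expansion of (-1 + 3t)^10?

The general term is C(10,j)·(-1)^j·(3t)^(10-j); the t^6 term has j = 4.
C(10,4) = 210.
Coefficient = C(10,4) · 3^6 = 210 · 729 = 153090.

153090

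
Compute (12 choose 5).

792

C(12,5) = (12·11·10·9·8) / 5! = 95040 / 120 = 792.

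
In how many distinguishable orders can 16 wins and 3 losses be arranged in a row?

Choose positions for the wins: C(19,16) = 969.

969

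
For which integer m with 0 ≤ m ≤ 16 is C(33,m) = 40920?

C(33,m) increases on 0 ≤ m ≤ 16. C(33,3) = 5456 and C(33,4) = 40920, so m = 4.

4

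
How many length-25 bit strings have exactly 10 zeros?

3268760

Choose the 10 positions: C(25,10) = 3268760.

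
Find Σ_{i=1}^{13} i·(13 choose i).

Since i·C(13,i) = 13·C(12,i−1), the sum is 13·2^12 = 13·4096 = 53248.

53248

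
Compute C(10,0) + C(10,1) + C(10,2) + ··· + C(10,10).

Setting x = 1 in (1+x)^10 gives Σ C(10,r) = 2^10 = 1024.

1024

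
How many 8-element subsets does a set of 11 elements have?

165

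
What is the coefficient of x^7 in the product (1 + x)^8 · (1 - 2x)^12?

Coefficient of x^7 = Σ_{j} C(8,j)·1^j·C(12,7-j)·(-2)^(7-j) for j from 0 to 7.
= (-101376) + 473088 + (-709632) + 443520 + (-123200) + 14784 + (-672) + 8 = -3480.

-3480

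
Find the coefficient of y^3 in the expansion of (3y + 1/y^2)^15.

241805655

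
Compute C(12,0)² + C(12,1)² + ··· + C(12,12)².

By Vandermonde's identity, Σ C(12,k)² = C(24,12) = 2704156.

2704156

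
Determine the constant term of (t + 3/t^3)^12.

5940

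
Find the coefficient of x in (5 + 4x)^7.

437500

The general term is C(7,j)·(5)^j·(4x)^(7-j); the x^1 term has j = 6.
C(7,6) = 7.
Coefficient = C(7,6) · 5^6 · 4^1 = 7 · 15625 · 4 = 437500.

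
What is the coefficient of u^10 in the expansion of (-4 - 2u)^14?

The general term is C(14,j)·(-4)^j·(-2u)^(14-j); the u^10 term has j = 4.
C(14,4) = 1001.
Coefficient = C(14,4) · (-4)^4 · (-2)^10 = 1001 · 256 · 1024 = 262406144.

262406144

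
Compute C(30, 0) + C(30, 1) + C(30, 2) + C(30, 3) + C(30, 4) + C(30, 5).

1 + 30 + 435 + 4060 + 27405 + 142506 = 174437.

174437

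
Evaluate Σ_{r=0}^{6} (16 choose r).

14893

1 + 16 + 120 + 560 + 1820 + 4368 + 8008 = 14893.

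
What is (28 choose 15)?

37442160

C(28,15) = C(28,13) by symmetry.
C(28,13) = (28·27·26·25·24·23·22·21·20·19·18·17·16) / 13! = 233153109116928000 / 6227020800 = 37442160.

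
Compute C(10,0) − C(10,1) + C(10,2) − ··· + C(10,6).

84

The partial alternating sum Σ_{k=0}^{6} (−1)^k C(10,k) = (−1)^6 C(9,6) = 84.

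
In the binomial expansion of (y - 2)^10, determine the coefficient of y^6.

The general term is C(10,j)·(y)^j·(-2)^(10-j); the y^6 term has j = 6.
C(10,6) = 210.
Coefficient = C(10,6) · (-2)^4 = 210 · 16 = 3360.

3360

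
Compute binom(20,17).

1140

C(20,17) = C(20,3) by symmetry.
C(20,3) = (20·19·18) / 3! = 6840 / 6 = 1140.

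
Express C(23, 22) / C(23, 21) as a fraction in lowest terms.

C(n,k+1)/C(n,k) = (n−k)/(k+1) = (23−21)/(21+1) = 2/22 = 1/11.

1/11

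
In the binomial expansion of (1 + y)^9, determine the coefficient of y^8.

9

The general term is C(9,j)·(1)^j·(y)^(9-j); the y^8 term has j = 1.
C(9,1) = 9.
Coefficient = C(9,1) = 9.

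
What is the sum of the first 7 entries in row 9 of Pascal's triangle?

1 + 9 + 36 + 84 + 126 + 126 + 84 = 466.

466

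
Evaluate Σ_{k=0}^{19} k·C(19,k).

Differentiating (1+x)^19 and setting x=1: Σ k·C(19,k) = 19·2^18 = 4980736.

4980736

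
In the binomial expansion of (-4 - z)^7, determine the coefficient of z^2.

The general term is C(7,j)·(-4)^j·(-z)^(7-j); the z^2 term has j = 5.
C(7,5) = 21.
Coefficient = C(7,5) · (-4)^5 = 21 · (-1024) = -21504.

-21504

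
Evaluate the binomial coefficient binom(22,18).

7315

C(22,18) = C(22,4) by symmetry.
C(22,4) = (22·21·20·19) / 4! = 175560 / 24 = 7315.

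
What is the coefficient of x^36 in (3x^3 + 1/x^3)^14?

22320522

General term: C(14,j)·(3x^3)^j·(1/x^3)^(14-j), with x-exponent 3j − 3(14−j) = 6j − 42.
Set 6j − 42 = 36: j = 13.
C(14,13) = 14; 3^13 = 1594323; 1^1 = 1.
Coefficient = 14 · 1594323 · 1 = 22320522.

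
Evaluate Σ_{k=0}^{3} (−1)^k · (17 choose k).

-560

The partial alternating sum Σ_{k=0}^{3} (−1)^k C(17,k) = (−1)^3 C(16,3) = -560.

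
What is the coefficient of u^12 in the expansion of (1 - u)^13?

13

The general term is C(13,j)·(1)^j·(-u)^(13-j); the u^12 term has j = 1.
C(13,1) = 13.
Coefficient = C(13,1) = 13.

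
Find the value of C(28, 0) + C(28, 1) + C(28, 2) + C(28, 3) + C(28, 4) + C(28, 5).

122438

1 + 28 + 378 + 3276 + 20475 + 98280 = 122438.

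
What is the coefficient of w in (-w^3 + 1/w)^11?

-165

General term: C(11,j)·(-w^3)^j·(1/w)^(11-j), with w-exponent 3j − 1(11−j) = 4j − 11.
Set 4j − 11 = 1: j = 3.
C(11,3) = 165; (-1)^3 = -1; 1^8 = 1.
Coefficient = 165 · (-1) · 1 = -165.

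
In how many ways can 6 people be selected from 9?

84

This is C(9,6) = 84.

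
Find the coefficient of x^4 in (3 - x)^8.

The general term is C(8,j)·(3)^j·(-x)^(8-j); the x^4 term has j = 4.
C(8,4) = 70.
Coefficient = C(8,4) · 3^4 = 70 · 81 = 5670.

5670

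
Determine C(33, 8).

13884156

C(33,8) = (33·32·31·30·29·28·27·26) / 8! = 559809169920 / 40320 = 13884156.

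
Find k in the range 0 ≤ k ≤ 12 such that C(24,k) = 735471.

8

C(24,k) increases on 0 ≤ k ≤ 12. C(24,7) = 346104 and C(24,8) = 735471, so k = 8.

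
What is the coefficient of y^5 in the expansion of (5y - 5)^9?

The general term is C(9,j)·(5y)^j·(-5)^(9-j); the y^5 term has j = 5.
C(9,5) = 126.
Coefficient = C(9,5) · 5^5 · (-5)^4 = 126 · 3125 · 625 = 246093750.

246093750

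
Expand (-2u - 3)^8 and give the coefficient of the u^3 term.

The general term is C(8,j)·(-2u)^j·(-3)^(8-j); the u^3 term has j = 3.
C(8,3) = 56.
Coefficient = C(8,3) · (-2)^3 · (-3)^5 = 56 · (-8) · (-243) = 108864.

108864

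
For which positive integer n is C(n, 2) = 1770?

n(n−1)/2 = 1770 ⇒ n(n−1) = 3540. Since 60·59 = 3540, n = 60.

60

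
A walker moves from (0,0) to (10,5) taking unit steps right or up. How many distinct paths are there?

3003

Each path is a sequence of 15 steps with 10 rights: C(15,10) = 3003.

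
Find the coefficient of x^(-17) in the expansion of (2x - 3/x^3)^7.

10206

General term: C(7,j)·(2x)^j·(-3/x^3)^(7-j), with x-exponent 1j − 3(7−j) = 4j − 21.
Set 4j − 21 = -17: j = 1.
C(7,1) = 7; 2^1 = 2; (-3)^6 = 729.
Coefficient = 7 · 2 · 729 = 10206.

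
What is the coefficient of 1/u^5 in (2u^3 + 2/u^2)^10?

General term: C(10,j)·(2u^3)^j·(2/u^2)^(10-j), with u-exponent 3j − 2(10−j) = 5j − 20.
Set 5j − 20 = -5: j = 3.
C(10,3) = 120; 2^3 = 8; 2^7 = 128.
Coefficient = 120 · 8 · 128 = 122880.

122880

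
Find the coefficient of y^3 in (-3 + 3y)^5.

The general term is C(5,j)·(-3)^j·(3y)^(5-j); the y^3 term has j = 2.
C(5,2) = 10.
Coefficient = C(5,2) · (-3)^2 · 3^3 = 10 · 9 · 27 = 2430.

2430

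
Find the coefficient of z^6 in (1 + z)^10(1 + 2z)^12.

941874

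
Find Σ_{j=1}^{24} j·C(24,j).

Since j·C(24,j) = 24·C(23,j−1), the sum is 24·2^23 = 24·8388608 = 201326592.

201326592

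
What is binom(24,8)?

735471

C(24,8) = (24·23·22·21·20·19·18·17) / 8! = 29654190720 / 40320 = 735471.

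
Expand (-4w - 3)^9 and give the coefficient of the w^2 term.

The general term is C(9,j)·(-4w)^j·(-3)^(9-j); the w^2 term has j = 2.
C(9,2) = 36.
Coefficient = C(9,2) · (-4)^2 · (-3)^7 = 36 · 16 · (-2187) = -1259712.

-1259712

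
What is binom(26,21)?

C(26,21) = C(26,5) by symmetry.
C(26,5) = (26·25·24·23·22) / 5! = 7893600 / 120 = 65780.

65780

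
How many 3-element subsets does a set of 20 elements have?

1140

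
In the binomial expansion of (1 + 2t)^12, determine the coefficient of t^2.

The general term is C(12,j)·(1)^j·(2t)^(12-j); the t^2 term has j = 10.
C(12,10) = 66.
Coefficient = C(12,10) · 2^2 = 66 · 4 = 264.

264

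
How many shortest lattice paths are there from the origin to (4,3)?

35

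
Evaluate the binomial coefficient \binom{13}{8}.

1287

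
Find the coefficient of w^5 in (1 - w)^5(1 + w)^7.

20

Coefficient of w^5 = Σ_{j} C(5,j)·(-1)^j·C(7,5-j)·1^(5-j) for j from 0 to 5.
= 21 + (-175) + 350 + (-210) + 35 + (-1) = 20.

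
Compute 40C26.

23206929840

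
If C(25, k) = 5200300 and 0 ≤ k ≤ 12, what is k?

12

C(25,k) increases on 0 ≤ k ≤ 12. C(25,11) = 4457400 and C(25,12) = 5200300, so k = 12.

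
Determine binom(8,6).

28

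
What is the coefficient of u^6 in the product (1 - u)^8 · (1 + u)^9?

-56

Coefficient of u^6 = Σ_{j} C(8,j)·(-1)^j·C(9,6-j)·1^(6-j) for j from 0 to 6.
= 84 + (-1008) + 3528 + (-4704) + 2520 + (-504) + 28 = -56.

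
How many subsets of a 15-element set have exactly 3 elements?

455

Choose the 3 positions: C(15,3) = 455.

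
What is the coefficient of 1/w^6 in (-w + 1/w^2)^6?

General term: C(6,j)·(-w)^j·(1/w^2)^(6-j), with w-exponent 1j − 2(6−j) = 3j − 12.
Set 3j − 12 = -6: j = 2.
C(6,2) = 15; (-1)^2 = 1; 1^4 = 1.
Coefficient = 15 · 1 · 1 = 15.

15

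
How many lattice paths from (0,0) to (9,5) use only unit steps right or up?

2002

Each path is a sequence of 14 steps with 9 rights: C(14,9) = 2002.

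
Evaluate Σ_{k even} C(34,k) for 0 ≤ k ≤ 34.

8589934592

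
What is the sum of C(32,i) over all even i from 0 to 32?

Half of (1+1)^32 + (1−1)^32 gives the even-index sum: 2^31 = 2147483648.

2147483648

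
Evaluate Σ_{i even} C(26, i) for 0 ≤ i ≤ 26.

33554432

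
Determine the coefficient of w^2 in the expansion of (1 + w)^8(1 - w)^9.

Coefficient of w^2 = Σ_{j} C(8,j)·1^j·C(9,2-j)·(-1)^(2-j) for j from 0 to 2.
= 36 + (-72) + 28 = -8.

-8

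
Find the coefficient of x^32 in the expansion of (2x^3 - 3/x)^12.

General term: C(12,j)·(2x^3)^j·(-3/x)^(12-j), with x-exponent 3j − 1(12−j) = 4j − 12.
Set 4j − 12 = 32: j = 11.
C(12,11) = 12; 2^11 = 2048; (-3)^1 = -3.
Coefficient = 12 · 2048 · (-3) = -73728.

-73728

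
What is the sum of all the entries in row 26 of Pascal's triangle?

67108864

The entries of row 26 sum to 2^26 = 67108864.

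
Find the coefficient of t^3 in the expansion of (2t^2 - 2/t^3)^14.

-32800768

General term: C(14,j)·(2t^2)^j·(-2/t^3)^(14-j), with t-exponent 2j − 3(14−j) = 5j − 42.
Set 5j − 42 = 3: j = 9.
C(14,9) = 2002; 2^9 = 512; (-2)^5 = -32.
Coefficient = 2002 · 512 · (-32) = -32800768.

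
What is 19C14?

11628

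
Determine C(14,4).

C(14,4) = (14·13·12·11) / 4! = 24024 / 24 = 1001.

1001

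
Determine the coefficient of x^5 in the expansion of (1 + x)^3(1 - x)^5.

Coefficient of x^5 = Σ_{j} C(3,j)·1^j·C(5,5-j)·(-1)^(5-j) for j from 0 to 3.
= (-1) + 15 + (-30) + 10 = -6.

-6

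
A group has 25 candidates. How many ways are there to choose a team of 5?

This is C(25,5) = 53130.

53130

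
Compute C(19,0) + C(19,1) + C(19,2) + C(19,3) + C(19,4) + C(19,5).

16664

1 + 19 + 171 + 969 + 3876 + 11628 = 16664.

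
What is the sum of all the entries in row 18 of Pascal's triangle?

The entries of row 18 sum to 2^18 = 262144.

262144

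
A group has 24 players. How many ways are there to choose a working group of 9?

1307504

This is C(24,9) = 1307504.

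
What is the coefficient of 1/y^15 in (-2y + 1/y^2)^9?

-18

General term: C(9,j)·(-2y)^j·(1/y^2)^(9-j), with y-exponent 1j − 2(9−j) = 3j − 18.
Set 3j − 18 = -15: j = 1.
C(9,1) = 9; (-2)^1 = -2; 1^8 = 1.
Coefficient = 9 · (-2) · 1 = -18.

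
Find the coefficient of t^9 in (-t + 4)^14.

-2050048

The general term is C(14,j)·(-t)^j·(4)^(14-j); the t^9 term has j = 9.
C(14,9) = 2002.
Coefficient = C(14,9) · (-1)^9 · 4^5 = 2002 · (-1) · 1024 = -2050048.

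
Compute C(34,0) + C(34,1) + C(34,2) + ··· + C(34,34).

17179869184

Setting x = 1 in (1+x)^34 gives Σ C(34,k) = 2^34 = 17179869184.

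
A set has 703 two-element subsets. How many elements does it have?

38

n(n−1)/2 = 703 ⇒ n(n−1) = 1406. Since 38·37 = 1406, n = 38.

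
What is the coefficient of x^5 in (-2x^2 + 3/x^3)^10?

General term: C(10,j)·(-2x^2)^j·(3/x^3)^(10-j), with x-exponent 2j − 3(10−j) = 5j − 30.
Set 5j − 30 = 5: j = 7.
C(10,7) = 120; (-2)^7 = -128; 3^3 = 27.
Coefficient = 120 · (-128) · 27 = -414720.

-414720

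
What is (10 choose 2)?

C(10,2) = (10·9) / 2! = 90 / 2 = 45.

45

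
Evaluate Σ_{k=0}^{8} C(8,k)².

12870

By Vandermonde's identity, Σ C(8,k)² = C(16,8) = 12870.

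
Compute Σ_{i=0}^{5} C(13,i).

2380

1 + 13 + 78 + 286 + 715 + 1287 = 2380.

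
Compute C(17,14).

680

C(17,14) = C(17,3) by symmetry.
C(17,3) = (17·16·15) / 3! = 4080 / 6 = 680.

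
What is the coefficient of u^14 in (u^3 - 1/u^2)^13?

-1287

General term: C(13,j)·(u^3)^j·(-1/u^2)^(13-j), with u-exponent 3j − 2(13−j) = 5j − 26.
Set 5j − 26 = 14: j = 8.
C(13,8) = 1287; 1^8 = 1; (-1)^5 = -1.
Coefficient = 1287 · 1 · (-1) = -1287.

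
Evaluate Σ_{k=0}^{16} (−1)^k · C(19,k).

153

The partial alternating sum Σ_{k=0}^{16} (−1)^k C(19,k) = (−1)^16 C(18,16) = 153.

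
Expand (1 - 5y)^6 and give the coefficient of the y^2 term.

The general term is C(6,j)·(1)^j·(-5y)^(6-j); the y^2 term has j = 4.
C(6,4) = 15.
Coefficient = C(6,4) · (-5)^2 = 15 · 25 = 375.

375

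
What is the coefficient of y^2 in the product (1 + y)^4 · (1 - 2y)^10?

106

Coefficient of y^2 = Σ_{j} C(4,j)·1^j·C(10,2-j)·(-2)^(2-j) for j from 0 to 2.
= 180 + (-80) + 6 = 106.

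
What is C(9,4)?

126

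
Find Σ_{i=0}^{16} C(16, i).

65536

The entries of row 16 sum to 2^16 = 65536.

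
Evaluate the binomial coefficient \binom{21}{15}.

54264

C(21,15) = C(21,6) by symmetry.
C(21,6) = (21·20·19·18·17·16) / 6! = 39070080 / 720 = 54264.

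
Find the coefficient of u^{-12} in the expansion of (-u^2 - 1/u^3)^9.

-84

General term: C(9,j)·(-u^2)^j·(-1/u^3)^(9-j), with u-exponent 2j − 3(9−j) = 5j − 27.
Set 5j − 27 = -12: j = 3.
C(9,3) = 84; (-1)^3 = -1; (-1)^6 = 1.
Coefficient = 84 · (-1) · 1 = -84.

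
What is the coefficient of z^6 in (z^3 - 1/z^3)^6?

General term: C(6,j)·(z^3)^j·(-1/z^3)^(6-j), with z-exponent 3j − 3(6−j) = 6j − 18.
Set 6j − 18 = 6: j = 4.
C(6,4) = 15; 1^4 = 1; (-1)^2 = 1.
Coefficient = 15 · 1 · 1 = 15.

15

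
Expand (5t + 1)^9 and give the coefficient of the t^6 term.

1312500

The general term is C(9,j)·(5t)^j·(1)^(9-j); the t^6 term has j = 6.
C(9,6) = 84.
Coefficient = C(9,6) · 5^6 = 84 · 15625 = 1312500.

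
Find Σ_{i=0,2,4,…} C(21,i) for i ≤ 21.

1048576

Half of (1+1)^21 + (1−1)^21 gives the even-index sum: 2^20 = 1048576.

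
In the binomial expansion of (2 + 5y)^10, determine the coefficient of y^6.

The general term is C(10,j)·(2)^j·(5y)^(10-j); the y^6 term has j = 4.
C(10,4) = 210.
Coefficient = C(10,4) · 2^4 · 5^6 = 210 · 16 · 15625 = 52500000.

52500000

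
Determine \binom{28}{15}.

37442160

C(28,15) = C(28,13) by symmetry.
C(28,13) = (28·27·26·25·24·23·22·21·20·19·18·17·16) / 13! = 233153109116928000 / 6227020800 = 37442160.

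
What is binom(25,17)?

1081575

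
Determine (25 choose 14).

4457400

C(25,14) = C(25,11) by symmetry.
C(25,11) = (25·24·23·22·21·20·19·18·17·16·15) / 11! = 177925144320000 / 39916800 = 4457400.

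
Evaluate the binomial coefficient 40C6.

3838380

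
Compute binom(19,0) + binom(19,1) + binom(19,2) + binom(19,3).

1160

1 + 19 + 171 + 969 = 1160.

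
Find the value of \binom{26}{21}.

C(26,21) = C(26,5) by symmetry.
C(26,5) = (26·25·24·23·22) / 5! = 7893600 / 120 = 65780.

65780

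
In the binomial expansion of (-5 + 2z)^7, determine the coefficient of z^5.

The general term is C(7,j)·(-5)^j·(2z)^(7-j); the z^5 term has j = 2.
C(7,2) = 21.
Coefficient = C(7,2) · (-5)^2 · 2^5 = 21 · 25 · 32 = 16800.

16800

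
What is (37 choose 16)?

C(37,16) = (37·36·35·34·33·32·31·30·29·28·27·26·25·24·23·22) / 16! = 269397128065642536960000 / 20922789888000 = 12875774670.

12875774670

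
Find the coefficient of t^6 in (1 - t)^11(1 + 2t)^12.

2046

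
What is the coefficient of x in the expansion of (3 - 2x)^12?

The general term is C(12,j)·(3)^j·(-2x)^(12-j); the x^1 term has j = 11.
C(12,11) = 12.
Coefficient = C(12,11) · 3^11 · (-2)^1 = 12 · 177147 · (-2) = -4251528.

-4251528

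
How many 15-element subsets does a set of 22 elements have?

C(22,15) = C(22,7) by symmetry.
C(22,7) = (22·21·20·19·18·17·16) / 7! = 859541760 / 5040 = 170544.

170544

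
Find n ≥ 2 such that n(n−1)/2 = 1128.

48

n(n−1)/2 = 1128 ⇒ n(n−1) = 2256. Since 48·47 = 2256, n = 48.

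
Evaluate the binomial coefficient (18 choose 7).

C(18,7) = (18·17·16·15·14·13·12) / 7! = 160392960 / 5040 = 31824.

31824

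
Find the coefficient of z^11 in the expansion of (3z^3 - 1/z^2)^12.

General term: C(12,j)·(3z^3)^j·(-1/z^2)^(12-j), with z-exponent 3j − 2(12−j) = 5j − 24.
Set 5j − 24 = 11: j = 7.
C(12,7) = 792; 3^7 = 2187; (-1)^5 = -1.
Coefficient = 792 · 2187 · (-1) = -1732104.

-1732104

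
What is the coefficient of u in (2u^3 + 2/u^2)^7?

4480

General term: C(7,j)·(2u^3)^j·(2/u^2)^(7-j), with u-exponent 3j − 2(7−j) = 5j − 14.
Set 5j − 14 = 1: j = 3.
C(7,3) = 35; 2^3 = 8; 2^4 = 16.
Coefficient = 35 · 8 · 16 = 4480.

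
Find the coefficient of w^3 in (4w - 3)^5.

The general term is C(5,j)·(4w)^j·(-3)^(5-j); the w^3 term has j = 3.
C(5,3) = 10.
Coefficient = C(5,3) · 4^3 · (-3)^2 = 10 · 64 · 9 = 5760.

5760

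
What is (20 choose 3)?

C(20,3) = (20·19·18) / 3! = 6840 / 6 = 1140.

1140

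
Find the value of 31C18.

206253075

C(31,18) = C(31,13) by symmetry.
C(31,13) = (31·30·29·28·27·26·25·24·23·22·21·20·19) / 13! = 1284342188088960000 / 6227020800 = 206253075.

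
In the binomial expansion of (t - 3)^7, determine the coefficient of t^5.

189

The general term is C(7,j)·(t)^j·(-3)^(7-j); the t^5 term has j = 5.
C(7,5) = 21.
Coefficient = C(7,5) · (-3)^2 = 21 · 9 = 189.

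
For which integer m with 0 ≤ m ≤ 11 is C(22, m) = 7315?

C(22,m) increases on 0 ≤ m ≤ 11. C(22,3) = 1540 and C(22,4) = 7315, so m = 4.

4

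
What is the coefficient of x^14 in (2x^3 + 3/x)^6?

576

General term: C(6,j)·(2x^3)^j·(3/x)^(6-j), with x-exponent 3j − 1(6−j) = 4j − 6.
Set 4j − 6 = 14: j = 5.
C(6,5) = 6; 2^5 = 32; 3^1 = 3.
Coefficient = 6 · 32 · 3 = 576.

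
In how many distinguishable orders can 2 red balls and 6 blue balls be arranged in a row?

Choose positions for the red balls: C(8,2) = 28.

28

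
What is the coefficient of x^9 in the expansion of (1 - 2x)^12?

The general term is C(12,j)·(1)^j·(-2x)^(12-j); the x^9 term has j = 3.
C(12,3) = 220.
Coefficient = C(12,3) · (-2)^9 = 220 · (-512) = -112640.

-112640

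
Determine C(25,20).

53130

C(25,20) = C(25,5) by symmetry.
C(25,5) = (25·24·23·22·21) / 5! = 6375600 / 120 = 53130.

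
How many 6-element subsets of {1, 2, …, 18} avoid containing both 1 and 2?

16744

All 6-subsets: C(18,6) = 18564. Those containing both fixed elements: C(16,4) = 1820.
18564 − 1820 = 16744.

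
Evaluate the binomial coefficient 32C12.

225792840

C(32,12) = (32·31·30·29·28·27·26·25·24·23·22·21) / 12! = 108155131628544000 / 479001600 = 225792840.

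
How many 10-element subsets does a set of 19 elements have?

92378

C(19,10) = C(19,9) by symmetry.
C(19,9) = (19·18·17·16·15·14·13·12·11) / 9! = 33522128640 / 362880 = 92378.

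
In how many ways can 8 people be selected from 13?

1287

This is C(13,8) = 1287.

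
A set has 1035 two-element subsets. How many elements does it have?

n(n−1)/2 = 1035 ⇒ n(n−1) = 2070. Since 46·45 = 2070, n = 46.

46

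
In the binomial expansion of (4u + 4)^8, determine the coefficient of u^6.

1835008

The general term is C(8,j)·(4u)^j·(4)^(8-j); the u^6 term has j = 6.
C(8,6) = 28.
Coefficient = C(8,6) · 4^6 · 4^2 = 28 · 4096 · 16 = 1835008.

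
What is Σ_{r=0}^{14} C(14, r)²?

Σ C(14,r)² is the coefficient of x^14 in (1+x)^14(1+x)^14 = (1+x)^28, i.e. C(28,14) = 40116600.

40116600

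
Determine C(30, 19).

54627300

C(30,19) = C(30,11) by symmetry.
C(30,11) = (30·29·28·27·26·25·24·23·22·21·20) / 11! = 2180547008640000 / 39916800 = 54627300.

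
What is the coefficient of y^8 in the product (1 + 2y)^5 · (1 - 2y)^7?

-1280

Coefficient of y^8 = Σ_{j} C(5,j)·2^j·C(7,8-j)·(-2)^(8-j) for j from 1 to 5.
= (-1280) + 17920 + (-53760) + 44800 + (-8960) = -1280.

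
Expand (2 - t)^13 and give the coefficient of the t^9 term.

-11440

The general term is C(13,j)·(2)^j·(-t)^(13-j); the t^9 term has j = 4.
C(13,4) = 715.
Coefficient = C(13,4) · 2^4 · (-1)^9 = 715 · 16 · (-1) = -11440.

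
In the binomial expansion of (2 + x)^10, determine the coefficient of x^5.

8064

The general term is C(10,j)·(2)^j·(x)^(10-j); the x^5 term has j = 5.
C(10,5) = 252.
Coefficient = C(10,5) · 2^5 = 252 · 32 = 8064.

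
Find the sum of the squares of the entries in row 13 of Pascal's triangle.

Σ C(13,i)² is the coefficient of x^13 in (1+x)^13(1+x)^13 = (1+x)^26, i.e. C(26,13) = 10400600.

10400600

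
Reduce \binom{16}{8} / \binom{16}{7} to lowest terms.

9/8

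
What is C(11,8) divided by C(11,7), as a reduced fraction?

1/2

C(n,k+1)/C(n,k) = (n−k)/(k+1) = (11−7)/(7+1) = 4/8 = 1/2.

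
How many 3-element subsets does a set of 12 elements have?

C(12,3) = (12·11·10) / 3! = 1320 / 6 = 220.

220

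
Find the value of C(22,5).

C(22,5) = (22·21·20·19·18) / 5! = 3160080 / 120 = 26334.

26334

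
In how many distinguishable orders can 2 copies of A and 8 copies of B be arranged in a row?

Choose positions for the A's: C(10,2) = 45.

45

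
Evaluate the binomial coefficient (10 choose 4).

C(10,4) = (10·9·8·7) / 4! = 5040 / 24 = 210.

210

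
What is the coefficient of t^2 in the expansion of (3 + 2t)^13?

55269864

The general term is C(13,j)·(3)^j·(2t)^(13-j); the t^2 term has j = 11.
C(13,11) = 78.
Coefficient = C(13,11) · 3^11 · 2^2 = 78 · 177147 · 4 = 55269864.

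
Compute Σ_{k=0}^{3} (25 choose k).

1 + 25 + 300 + 2300 = 2626.

2626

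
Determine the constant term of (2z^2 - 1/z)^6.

General term: C(6,j)·(2z^2)^j·(-1/z)^(6-j), with z-exponent 2j − 1(6−j) = 3j − 6.
Set 3j − 6 = 0: j = 2.
C(6,2) = 15; 2^2 = 4; (-1)^4 = 1.
Coefficient = 15 · 4 · 1 = 60.

60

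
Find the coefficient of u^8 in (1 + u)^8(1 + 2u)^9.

598417

Coefficient of u^8 = Σ_{j} C(8,j)·1^j·C(9,8-j)·2^(8-j) for j from 0 to 8.
= 2304 + 36864 + 150528 + 225792 + 141120 + 37632 + 4032 + 144 + 1 = 598417.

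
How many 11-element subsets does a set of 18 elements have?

31824

C(18,11) = C(18,7) by symmetry.
C(18,7) = (18·17·16·15·14·13·12) / 7! = 160392960 / 5040 = 31824.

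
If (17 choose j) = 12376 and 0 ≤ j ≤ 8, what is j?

6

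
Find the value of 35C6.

1623160

C(35,6) = (35·34·33·32·31·30) / 6! = 1168675200 / 720 = 1623160.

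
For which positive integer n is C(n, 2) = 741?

n(n−1)/2 = 741 ⇒ n(n−1) = 1482. Since 39·38 = 1482, n = 39.

39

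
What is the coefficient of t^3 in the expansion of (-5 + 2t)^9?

The general term is C(9,j)·(-5)^j·(2t)^(9-j); the t^3 term has j = 6.
C(9,6) = 84.
Coefficient = C(9,6) · (-5)^6 · 2^3 = 84 · 15625 · 8 = 10500000.

10500000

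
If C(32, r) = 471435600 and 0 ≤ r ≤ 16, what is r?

14

C(32,r) increases on 0 ≤ r ≤ 16. C(32,13) = 347373600 and C(32,14) = 471435600, so r = 14.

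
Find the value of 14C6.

C(14,6) = (14·13·12·11·10·9) / 6! = 2162160 / 720 = 3003.

3003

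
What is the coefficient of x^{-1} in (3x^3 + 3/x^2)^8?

367416

General term: C(8,j)·(3x^3)^j·(3/x^2)^(8-j), with x-exponent 3j − 2(8−j) = 5j − 16.
Set 5j − 16 = -1: j = 3.
C(8,3) = 56; 3^3 = 27; 3^5 = 243.
Coefficient = 56 · 27 · 243 = 367416.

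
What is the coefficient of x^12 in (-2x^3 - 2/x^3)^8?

General term: C(8,j)·(-2x^3)^j·(-2/x^3)^(8-j), with x-exponent 3j − 3(8−j) = 6j − 24.
Set 6j − 24 = 12: j = 6.
C(8,6) = 28; (-2)^6 = 64; (-2)^2 = 4.
Coefficient = 28 · 64 · 4 = 7168.

7168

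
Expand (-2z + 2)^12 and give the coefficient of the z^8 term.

2027520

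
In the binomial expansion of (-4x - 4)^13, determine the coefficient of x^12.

-872415232

The general term is C(13,j)·(-4x)^j·(-4)^(13-j); the x^12 term has j = 12.
C(13,12) = 13.
Coefficient = C(13,12) · (-4)^12 · (-4)^1 = 13 · 16777216 · (-4) = -872415232.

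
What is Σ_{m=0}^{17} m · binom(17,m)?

Differentiating (1+x)^17 and setting x=1: Σ m·C(17,m) = 17·2^16 = 1114112.

1114112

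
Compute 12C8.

495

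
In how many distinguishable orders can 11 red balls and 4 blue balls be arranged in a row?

Choose positions for the red balls: C(15,11) = 1365.

1365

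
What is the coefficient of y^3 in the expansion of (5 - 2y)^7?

The general term is C(7,j)·(5)^j·(-2y)^(7-j); the y^3 term has j = 4.
C(7,4) = 35.
Coefficient = C(7,4) · 5^4 · (-2)^3 = 35 · 625 · (-8) = -175000.

-175000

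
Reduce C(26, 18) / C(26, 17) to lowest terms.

1/2

C(n,k+1)/C(n,k) = (n−k)/(k+1) = (26−17)/(17+1) = 9/18 = 1/2.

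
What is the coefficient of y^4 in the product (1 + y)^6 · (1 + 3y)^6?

6855

Coefficient of y^4 = Σ_{j} C(6,j)·1^j·C(6,4-j)·3^(4-j) for j from 0 to 4.
= 1215 + 3240 + 2025 + 360 + 15 = 6855.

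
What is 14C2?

C(14,2) = (14·13) / 2! = 182 / 2 = 91.

91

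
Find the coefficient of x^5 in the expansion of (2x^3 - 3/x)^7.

22680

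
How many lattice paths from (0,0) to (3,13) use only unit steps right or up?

Each path is a sequence of 16 steps with 3 rights: C(16,3) = 560.

560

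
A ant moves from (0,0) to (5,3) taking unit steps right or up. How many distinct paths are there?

56

Each path is a sequence of 8 steps with 5 rights: C(8,5) = 56.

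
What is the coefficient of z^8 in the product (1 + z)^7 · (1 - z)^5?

-5

Coefficient of z^8 = Σ_{j} C(7,j)·1^j·C(5,8-j)·(-1)^(8-j) for j from 3 to 7.
= (-35) + 175 + (-210) + 70 + (-5) = -5.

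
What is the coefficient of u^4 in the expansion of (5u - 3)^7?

-590625

The general term is C(7,j)·(5u)^j·(-3)^(7-j); the u^4 term has j = 4.
C(7,4) = 35.
Coefficient = C(7,4) · 5^4 · (-3)^3 = 35 · 625 · (-27) = -590625.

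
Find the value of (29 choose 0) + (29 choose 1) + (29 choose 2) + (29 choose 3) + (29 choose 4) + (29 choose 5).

146596

1 + 29 + 406 + 3654 + 23751 + 118755 = 146596.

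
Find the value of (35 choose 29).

C(35,29) = C(35,6) by symmetry.
C(35,6) = (35·34·33·32·31·30) / 6! = 1168675200 / 720 = 1623160.

1623160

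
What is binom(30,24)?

C(30,24) = C(30,6) by symmetry.
C(30,6) = (30·29·28·27·26·25) / 6! = 427518000 / 720 = 593775.

593775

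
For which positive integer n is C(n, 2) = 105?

n(n−1)/2 = 105 ⇒ n(n−1) = 210. Since 15·14 = 210, n = 15.

15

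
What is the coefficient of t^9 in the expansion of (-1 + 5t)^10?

-19531250

The general term is C(10,j)·(-1)^j·(5t)^(10-j); the t^9 term has j = 1.
C(10,1) = 10.
Coefficient = C(10,1) · (-1)^1 · 5^9 = 10 · (-1) · 1953125 = -19531250.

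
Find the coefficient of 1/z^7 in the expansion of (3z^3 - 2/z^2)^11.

1140480

General term: C(11,j)·(3z^3)^j·(-2/z^2)^(11-j), with z-exponent 3j − 2(11−j) = 5j − 22.
Set 5j − 22 = -7: j = 3.
C(11,3) = 165; 3^3 = 27; (-2)^8 = 256.
Coefficient = 165 · 27 · 256 = 1140480.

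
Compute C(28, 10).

C(28,10) = (28·27·26·25·24·23·22·21·20·19) / 10! = 47621141568000 / 3628800 = 13123110.

13123110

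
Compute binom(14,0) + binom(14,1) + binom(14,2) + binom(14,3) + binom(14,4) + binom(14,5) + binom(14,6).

1 + 14 + 91 + 364 + 1001 + 2002 + 3003 = 6476.

6476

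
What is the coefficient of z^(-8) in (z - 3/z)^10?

-196830

General term: C(10,j)·(z)^j·(-3/z)^(10-j), with z-exponent 1j − 1(10−j) = 2j − 10.
Set 2j − 10 = -8: j = 1.
C(10,1) = 10; 1^1 = 1; (-3)^9 = -19683.
Coefficient = 10 · 1 · (-19683) = -196830.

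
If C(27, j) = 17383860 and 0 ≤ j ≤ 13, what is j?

12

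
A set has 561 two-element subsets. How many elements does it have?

n(n−1)/2 = 561 ⇒ n(n−1) = 1122. Since 34·33 = 1122, n = 34.

34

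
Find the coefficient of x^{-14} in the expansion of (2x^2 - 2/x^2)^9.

General term: C(9,j)·(2x^2)^j·(-2/x^2)^(9-j), with x-exponent 2j − 2(9−j) = 4j − 18.
Set 4j − 18 = -14: j = 1.
C(9,1) = 9; 2^1 = 2; (-2)^8 = 256.
Coefficient = 9 · 2 · 256 = 4608.

4608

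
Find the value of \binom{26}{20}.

230230

C(26,20) = C(26,6) by symmetry.
C(26,6) = (26·25·24·23·22·21) / 6! = 165765600 / 720 = 230230.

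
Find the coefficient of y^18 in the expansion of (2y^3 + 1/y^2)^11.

General term: C(11,j)·(2y^3)^j·(1/y^2)^(11-j), with y-exponent 3j − 2(11−j) = 5j − 22.
Set 5j − 22 = 18: j = 8.
C(11,8) = 165; 2^8 = 256; 1^3 = 1.
Coefficient = 165 · 256 · 1 = 42240.

42240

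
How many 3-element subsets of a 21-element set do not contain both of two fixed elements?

1311

All 3-subsets: C(21,3) = 1330. Those containing both fixed elements: C(19,1) = 19.
1330 − 19 = 1311.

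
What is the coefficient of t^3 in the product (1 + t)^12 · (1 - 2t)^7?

Coefficient of t^3 = Σ_{j} C(12,j)·1^j·C(7,3-j)·(-2)^(3-j) for j from 0 to 3.
= (-280) + 1008 + (-924) + 220 = 24.

24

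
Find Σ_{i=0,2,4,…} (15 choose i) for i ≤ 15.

16384

Even-i terms of row 15 sum to 2^14 = 16384.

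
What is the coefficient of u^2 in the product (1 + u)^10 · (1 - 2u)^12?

69

Coefficient of u^2 = Σ_{j} C(10,j)·1^j·C(12,2-j)·(-2)^(2-j) for j from 0 to 2.
= 264 + (-240) + 45 = 69.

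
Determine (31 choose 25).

C(31,25) = C(31,6) by symmetry.
C(31,6) = (31·30·29·28·27·26) / 6! = 530122320 / 720 = 736281.

736281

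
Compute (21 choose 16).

C(21,16) = C(21,5) by symmetry.
C(21,5) = (21·20·19·18·17) / 5! = 2441880 / 120 = 20349.

20349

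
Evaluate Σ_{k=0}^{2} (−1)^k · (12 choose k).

The partial alternating sum Σ_{k=0}^{2} (−1)^k C(12,k) = (−1)^2 C(11,2) = 55.

55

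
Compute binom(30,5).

142506

C(30,5) = (30·29·28·27·26) / 5! = 17100720 / 120 = 142506.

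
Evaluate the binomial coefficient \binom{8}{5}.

C(8,5) = C(8,3) by symmetry.
C(8,3) = (8·7·6) / 3! = 336 / 6 = 56.

56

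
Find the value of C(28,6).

376740

C(28,6) = (28·27·26·25·24·23) / 6! = 271252800 / 720 = 376740.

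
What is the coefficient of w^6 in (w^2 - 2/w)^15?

1647360

General term: C(15,j)·(w^2)^j·(-2/w)^(15-j), with w-exponent 2j − 1(15−j) = 3j − 15.
Set 3j − 15 = 6: j = 7.
C(15,7) = 6435; 1^7 = 1; (-2)^8 = 256.
Coefficient = 6435 · 1 · 256 = 1647360.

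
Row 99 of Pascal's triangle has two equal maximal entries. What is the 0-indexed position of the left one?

For odd n = 99, C(99,i) peaks at i = (n−1)/2 and (n+1)/2; the lesser is 49.

49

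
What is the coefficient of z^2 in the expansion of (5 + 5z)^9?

70312500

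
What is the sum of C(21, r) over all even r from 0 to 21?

1048576

Even-r terms of row 21 sum to 2^20 = 1048576.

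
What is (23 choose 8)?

490314

C(23,8) = (23·22·21·20·19·18·17·16) / 8! = 19769460480 / 40320 = 490314.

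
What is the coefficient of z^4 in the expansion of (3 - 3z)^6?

The general term is C(6,j)·(3)^j·(-3z)^(6-j); the z^4 term has j = 2.
C(6,2) = 15.
Coefficient = C(6,2) · 3^2 · (-3)^4 = 15 · 9 · 81 = 10935.

10935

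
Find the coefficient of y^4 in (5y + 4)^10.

The general term is C(10,j)·(5y)^j·(4)^(10-j); the y^4 term has j = 4.
C(10,4) = 210.
Coefficient = C(10,4) · 5^4 · 4^6 = 210 · 625 · 4096 = 537600000.

537600000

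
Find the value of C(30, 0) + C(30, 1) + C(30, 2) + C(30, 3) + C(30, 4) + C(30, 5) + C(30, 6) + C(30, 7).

2804012

1 + 30 + 435 + 4060 + 27405 + 142506 + 593775 + 2035800 = 2804012.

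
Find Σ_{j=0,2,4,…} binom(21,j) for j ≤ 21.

Even-j terms of row 21 sum to 2^20 = 1048576.

1048576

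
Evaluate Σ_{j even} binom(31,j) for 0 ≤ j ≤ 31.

1073741824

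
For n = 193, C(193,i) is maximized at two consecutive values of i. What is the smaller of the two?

96

For odd n = 193, C(193,i) peaks at i = (n−1)/2 and (n+1)/2; the smaller is 96.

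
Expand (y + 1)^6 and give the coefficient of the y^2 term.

The general term is C(6,j)·(y)^j·(1)^(6-j); the y^2 term has j = 2.
C(6,2) = 15.
Coefficient = C(6,2) = 15.

15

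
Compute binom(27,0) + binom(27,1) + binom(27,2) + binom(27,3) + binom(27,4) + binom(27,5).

101584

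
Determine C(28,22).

376740

C(28,22) = C(28,6) by symmetry.
C(28,6) = (28·27·26·25·24·23) / 6! = 271252800 / 720 = 376740.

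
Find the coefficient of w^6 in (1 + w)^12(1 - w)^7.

Coefficient of w^6 = Σ_{j} C(12,j)·1^j·C(7,6-j)·(-1)^(6-j) for j from 0 to 6.
= 7 + (-252) + 2310 + (-7700) + 10395 + (-5544) + 924 = 140.

140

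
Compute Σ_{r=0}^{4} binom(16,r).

1 + 16 + 120 + 560 + 1820 = 2517.

2517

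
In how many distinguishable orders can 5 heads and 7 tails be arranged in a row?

Choose positions for the heads: C(12,5) = 792.

792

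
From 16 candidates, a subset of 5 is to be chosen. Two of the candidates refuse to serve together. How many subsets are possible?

All 5-subsets: C(16,5) = 4368. Those containing both fixed elements: C(14,3) = 364.
4368 − 364 = 4004.

4004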